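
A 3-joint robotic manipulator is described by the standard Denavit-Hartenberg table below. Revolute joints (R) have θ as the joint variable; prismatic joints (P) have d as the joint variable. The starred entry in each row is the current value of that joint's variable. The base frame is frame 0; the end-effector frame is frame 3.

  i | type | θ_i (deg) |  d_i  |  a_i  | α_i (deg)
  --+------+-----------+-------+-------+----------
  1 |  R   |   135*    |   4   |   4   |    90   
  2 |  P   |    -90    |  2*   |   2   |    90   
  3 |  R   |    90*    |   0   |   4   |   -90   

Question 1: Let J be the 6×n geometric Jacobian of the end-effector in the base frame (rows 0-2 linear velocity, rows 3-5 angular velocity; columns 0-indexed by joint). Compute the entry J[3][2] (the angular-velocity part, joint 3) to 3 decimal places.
0.707

axis z_2 = (0.7071,-0.7071,-0.0000); lever o_n−o_2 = (2.8284,2.8284,0.0000)
cross product → J_v[:, 2] = (0.0000,-0.0000,4.0000)
J_ω[:, 2] = z_2
entry J[3][2] = 0.7071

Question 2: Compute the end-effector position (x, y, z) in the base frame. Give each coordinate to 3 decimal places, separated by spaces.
1.414 7.071 2.000

after link 1: o_1 = (-2.8284, 2.8284, 4.0000)
after link 2: o_2 = (-1.4142, 4.2426, 2.0000)
after link 3: o_3 = (1.4142, 7.0711, 2.0000)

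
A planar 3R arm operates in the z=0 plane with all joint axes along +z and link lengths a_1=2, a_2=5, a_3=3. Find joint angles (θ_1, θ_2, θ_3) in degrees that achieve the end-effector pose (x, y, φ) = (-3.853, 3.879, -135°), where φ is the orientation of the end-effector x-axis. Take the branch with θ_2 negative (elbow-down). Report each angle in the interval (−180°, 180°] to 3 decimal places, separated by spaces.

149.989 -59.992 135.002

wrist centre = target − a_3·(cos φ, sin φ) = (-1.7317, 6.0003)
cos θ_2 = (39.0026−2²−5²)/(2·2·5) = 0.5001; θ_2 = -59.9915° (elbow-down)
β = atan2(6.0003,-1.7317) = 106.0980°; ψ = atan2(-4.3298,4.5006) = -43.8914°
θ_1 = β − ψ = 149.9894°
θ_3 = φ − θ_1 − θ_2 = 135.0021° (wrapped to (-180°,180°])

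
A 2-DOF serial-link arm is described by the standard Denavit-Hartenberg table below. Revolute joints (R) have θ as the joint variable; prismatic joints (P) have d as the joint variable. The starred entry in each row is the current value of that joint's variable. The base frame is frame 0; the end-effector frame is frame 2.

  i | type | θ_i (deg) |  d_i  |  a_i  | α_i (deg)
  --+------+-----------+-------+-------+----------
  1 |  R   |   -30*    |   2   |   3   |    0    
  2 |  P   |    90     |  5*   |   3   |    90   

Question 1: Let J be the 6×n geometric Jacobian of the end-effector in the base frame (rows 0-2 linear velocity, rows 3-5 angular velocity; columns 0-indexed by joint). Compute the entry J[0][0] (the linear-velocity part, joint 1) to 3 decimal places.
-1.098

axis z_0 = ẑ; lever o_n−o_0 = (4.0981,1.0981,7.0000)
cross product → J_v[:, 0] = (-1.0981,4.0981,0.0000)
J_ω[:, 0] = z_0
entry J[0][0] = -1.0981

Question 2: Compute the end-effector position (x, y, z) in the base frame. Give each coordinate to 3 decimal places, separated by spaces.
after link 1: o_1 = (2.5981, -1.5000, 2.0000)
after link 2: o_2 = (4.0981, 1.0981, 7.0000)

4.098 1.098 7.000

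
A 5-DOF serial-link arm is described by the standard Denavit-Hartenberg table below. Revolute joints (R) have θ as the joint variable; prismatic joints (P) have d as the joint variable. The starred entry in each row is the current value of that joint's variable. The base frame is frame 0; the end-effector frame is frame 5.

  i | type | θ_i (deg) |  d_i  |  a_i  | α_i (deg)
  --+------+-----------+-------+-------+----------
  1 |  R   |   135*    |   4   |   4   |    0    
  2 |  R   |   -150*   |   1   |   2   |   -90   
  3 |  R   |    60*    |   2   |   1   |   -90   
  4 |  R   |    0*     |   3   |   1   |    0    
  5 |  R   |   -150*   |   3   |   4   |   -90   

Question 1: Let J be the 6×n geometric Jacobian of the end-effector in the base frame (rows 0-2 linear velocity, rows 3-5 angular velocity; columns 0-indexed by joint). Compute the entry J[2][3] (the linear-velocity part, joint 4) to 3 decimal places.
-1.732

axis z_3 = (-0.8365,0.2241,-0.5000); lever o_n−o_3 = (-5.6915,3.5956,-0.8660)
cross product → J_v[:, 3] = (1.6037,2.1213,-1.7321)
J_ω[:, 3] = z_3
entry J[2][3] = -1.7321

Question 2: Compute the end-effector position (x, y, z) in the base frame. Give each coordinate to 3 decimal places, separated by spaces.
after link 1: o_1 = (-2.8284, 2.8284, 4.0000)
after link 2: o_2 = (-0.8966, 2.3108, 5.0000)
after link 3: o_3 = (0.1040, 4.1132, 4.1340)
after link 4: o_4 = (-1.9226, 4.6563, 1.7679)
after link 5: o_5 = (-5.5875, 7.7088, 3.2679)

-5.588 7.709 3.268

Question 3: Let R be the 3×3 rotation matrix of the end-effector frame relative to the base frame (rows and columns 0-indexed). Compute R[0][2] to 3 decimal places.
End-effector z-axis (col 2 of R) = (0.4656,0.7718,-0.4330)
R[0][2] = 0.4656

0.466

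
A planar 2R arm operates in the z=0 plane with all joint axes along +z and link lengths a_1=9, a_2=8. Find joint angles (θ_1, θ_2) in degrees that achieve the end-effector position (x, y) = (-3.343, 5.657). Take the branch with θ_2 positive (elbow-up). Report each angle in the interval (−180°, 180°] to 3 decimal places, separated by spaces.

61.164 135.000

cos θ_2 = (43.1773−9²−8²)/(2·9·8) = -0.7071; θ_2 = 134.9996° (elbow-up)
β = atan2(5.6570,-3.3430) = 120.5809°; ψ = atan2(5.6569,3.3432) = 59.4172°
θ_1 = β − ψ = 61.1637°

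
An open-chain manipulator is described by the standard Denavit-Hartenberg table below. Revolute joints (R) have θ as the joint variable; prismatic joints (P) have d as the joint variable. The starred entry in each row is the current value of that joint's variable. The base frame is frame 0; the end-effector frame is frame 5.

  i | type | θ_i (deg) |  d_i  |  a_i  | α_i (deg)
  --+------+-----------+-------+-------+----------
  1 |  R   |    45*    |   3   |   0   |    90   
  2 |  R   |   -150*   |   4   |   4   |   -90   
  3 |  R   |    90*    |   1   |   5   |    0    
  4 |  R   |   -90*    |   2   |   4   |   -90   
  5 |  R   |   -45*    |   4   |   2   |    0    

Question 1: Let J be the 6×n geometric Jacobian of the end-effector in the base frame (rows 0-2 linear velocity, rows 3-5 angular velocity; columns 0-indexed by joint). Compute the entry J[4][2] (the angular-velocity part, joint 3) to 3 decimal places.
axis z_2 = (0.3536,0.3536,-0.8660); lever o_n−o_2 = (-8.1188,4.6091,-6.5299)
cross product → J_v[:, 2] = (1.6829,9.3398,4.5000)
J_ω[:, 2] = z_2
entry J[4][2] = 0.3536

0.354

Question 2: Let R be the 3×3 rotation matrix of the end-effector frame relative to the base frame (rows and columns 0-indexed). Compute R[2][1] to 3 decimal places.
End-effector y-axis (col 1 of R) = (-0.6830,-0.6830,0.2588)
R[2][1] = 0.2588

0.259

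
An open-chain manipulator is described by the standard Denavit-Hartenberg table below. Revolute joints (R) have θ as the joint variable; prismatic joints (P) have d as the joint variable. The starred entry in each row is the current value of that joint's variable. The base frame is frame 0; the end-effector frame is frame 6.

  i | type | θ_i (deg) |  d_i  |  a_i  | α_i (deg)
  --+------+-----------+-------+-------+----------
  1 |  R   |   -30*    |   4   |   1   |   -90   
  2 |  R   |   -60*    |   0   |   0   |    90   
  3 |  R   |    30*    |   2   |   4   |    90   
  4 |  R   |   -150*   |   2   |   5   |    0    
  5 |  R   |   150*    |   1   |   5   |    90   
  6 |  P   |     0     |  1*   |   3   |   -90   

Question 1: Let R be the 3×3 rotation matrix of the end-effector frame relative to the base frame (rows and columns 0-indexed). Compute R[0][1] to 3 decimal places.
-0.750

End-effector y-axis (col 1 of R) = (-0.7500,0.4330,0.5000)
R[0][1] = -0.7500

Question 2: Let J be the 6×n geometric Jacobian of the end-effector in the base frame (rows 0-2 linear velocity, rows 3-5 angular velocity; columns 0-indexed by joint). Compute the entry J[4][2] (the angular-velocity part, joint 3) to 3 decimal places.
axis z_2 = (-0.7500,0.4330,0.5000); lever o_n−o_2 = (5.2692,-1.6139,6.3014)
cross product → J_v[:, 2] = (3.5356,7.3607,-1.0712)
J_ω[:, 2] = z_2
entry J[4][2] = 0.4330

0.433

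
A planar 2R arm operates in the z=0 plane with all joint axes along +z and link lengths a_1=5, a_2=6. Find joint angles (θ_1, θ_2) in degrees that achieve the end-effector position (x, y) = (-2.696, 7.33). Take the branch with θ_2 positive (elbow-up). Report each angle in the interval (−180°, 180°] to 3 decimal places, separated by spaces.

cos θ_2 = (60.9973−5²−6²)/(2·5·6) = -0.0000; θ_2 = 90.0026° (elbow-up)
β = atan2(7.3300,-2.6960) = 110.1937°; ψ = atan2(6.0000,4.9997) = 50.1959°
θ_1 = β − ψ = 59.9978°

59.998 90.003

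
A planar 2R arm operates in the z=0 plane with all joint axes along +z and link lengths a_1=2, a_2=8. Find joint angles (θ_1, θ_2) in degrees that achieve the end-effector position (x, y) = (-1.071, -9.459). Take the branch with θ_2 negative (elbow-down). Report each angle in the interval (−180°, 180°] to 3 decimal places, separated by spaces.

-59.987 -45.019

cos θ_2 = (90.6197−2²−8²)/(2·2·8) = 0.7069; θ_2 = -45.0195° (elbow-down)
β = atan2(-9.4590,-1.0710) = -96.4598°; ψ = atan2(-5.6588,7.6549) = -36.4730°
θ_1 = β − ψ = -59.9868°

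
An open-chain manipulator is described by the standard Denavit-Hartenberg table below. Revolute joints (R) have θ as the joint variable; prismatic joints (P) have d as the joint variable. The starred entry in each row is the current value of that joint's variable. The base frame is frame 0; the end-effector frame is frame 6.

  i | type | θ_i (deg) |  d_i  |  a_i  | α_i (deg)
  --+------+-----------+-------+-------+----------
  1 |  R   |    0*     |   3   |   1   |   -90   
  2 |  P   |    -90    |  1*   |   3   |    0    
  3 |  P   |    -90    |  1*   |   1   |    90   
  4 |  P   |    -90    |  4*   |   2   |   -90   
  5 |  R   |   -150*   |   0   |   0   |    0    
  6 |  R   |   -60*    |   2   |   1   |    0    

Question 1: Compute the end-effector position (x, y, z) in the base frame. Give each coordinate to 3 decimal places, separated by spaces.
-2.000 0.866 2.500

after link 1: o_1 = (1.0000, 0.0000, 3.0000)
after link 2: o_2 = (1.0000, 1.0000, 6.0000)
after link 3: o_3 = (0.0000, 2.0000, 6.0000)
after link 4: o_4 = (-0.0000, 0.0000, 2.0000)
after link 5: o_5 = (-0.0000, 0.0000, 2.0000)
after link 6: o_6 = (-2.0000, 0.8660, 2.5000)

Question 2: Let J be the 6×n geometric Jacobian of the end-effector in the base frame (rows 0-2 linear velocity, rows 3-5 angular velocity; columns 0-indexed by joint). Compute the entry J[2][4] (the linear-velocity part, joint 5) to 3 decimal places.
-0.866

axis z_4 = (-1.0000,0.0000,0.0000); lever o_n−o_4 = (-2.0000,0.8660,0.5000)
cross product → J_v[:, 4] = (-0.0000,0.5000,-0.8660)
J_ω[:, 4] = z_4
entry J[2][4] = -0.8660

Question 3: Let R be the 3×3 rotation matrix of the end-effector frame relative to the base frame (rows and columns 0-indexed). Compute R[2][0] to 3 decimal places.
0.500

End-effector x-axis (col 0 of R) = (0.0000,0.8660,0.5000)
R[2][0] = 0.5000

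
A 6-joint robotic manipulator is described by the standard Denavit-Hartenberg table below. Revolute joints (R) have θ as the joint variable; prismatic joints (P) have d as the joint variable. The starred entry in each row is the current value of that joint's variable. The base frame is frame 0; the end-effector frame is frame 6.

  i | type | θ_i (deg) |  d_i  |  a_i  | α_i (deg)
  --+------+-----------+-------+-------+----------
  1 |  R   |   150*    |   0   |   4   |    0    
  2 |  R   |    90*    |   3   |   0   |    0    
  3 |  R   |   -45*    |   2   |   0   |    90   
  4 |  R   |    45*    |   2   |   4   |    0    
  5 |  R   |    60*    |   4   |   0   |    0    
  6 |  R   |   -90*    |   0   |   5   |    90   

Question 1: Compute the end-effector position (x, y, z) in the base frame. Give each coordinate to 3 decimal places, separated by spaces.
-12.414 5.814 9.123

after link 1: o_1 = (-3.4641, 2.0000, 0.0000)
after link 2: o_2 = (-3.4641, 2.0000, 3.0000)
after link 3: o_3 = (-3.4641, 2.0000, 5.0000)
after link 4: o_4 = (-6.7138, 3.1998, 7.8284)
after link 5: o_5 = (-7.7491, 7.0635, 7.8284)
after link 6: o_6 = (-12.4141, 5.8135, 9.1225)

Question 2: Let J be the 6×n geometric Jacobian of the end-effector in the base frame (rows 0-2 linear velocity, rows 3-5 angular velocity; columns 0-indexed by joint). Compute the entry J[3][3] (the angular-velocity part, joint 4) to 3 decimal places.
-0.259

axis z_3 = (-0.2588,0.9659,0.0000); lever o_n−o_3 = (-8.9500,3.8135,4.1225)
cross product → J_v[:, 3] = (3.9821,1.0670,7.6581)
J_ω[:, 3] = z_3
entry J[3][3] = -0.2588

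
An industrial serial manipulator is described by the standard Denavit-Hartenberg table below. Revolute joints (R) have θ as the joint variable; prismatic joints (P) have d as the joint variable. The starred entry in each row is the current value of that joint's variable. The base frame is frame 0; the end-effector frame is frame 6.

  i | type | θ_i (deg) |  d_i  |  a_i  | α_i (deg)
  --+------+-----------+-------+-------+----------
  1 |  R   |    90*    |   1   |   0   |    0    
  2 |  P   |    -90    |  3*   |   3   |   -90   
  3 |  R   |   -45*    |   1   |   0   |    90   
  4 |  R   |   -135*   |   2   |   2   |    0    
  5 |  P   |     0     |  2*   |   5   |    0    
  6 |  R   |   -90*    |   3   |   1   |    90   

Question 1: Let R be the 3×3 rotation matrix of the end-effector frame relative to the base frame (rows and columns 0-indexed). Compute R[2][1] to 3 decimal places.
0.707

End-effector y-axis (col 1 of R) = (-0.7071,-0.0000,0.7071)
R[2][1] = 0.7071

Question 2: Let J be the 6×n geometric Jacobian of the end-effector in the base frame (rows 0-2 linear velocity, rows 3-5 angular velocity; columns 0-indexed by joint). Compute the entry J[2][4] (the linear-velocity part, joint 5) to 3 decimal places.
0.707

prismatic axis z_4 = (-0.7071,0.0000,0.7071)
J_v[:, 4] = z_4; J_ω[:, 4] = (0,0,0)
entry J[2][4] = 0.7071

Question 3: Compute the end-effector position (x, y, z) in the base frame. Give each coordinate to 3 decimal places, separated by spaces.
-5.950 -3.243 4.950

after link 1: o_1 = (0.0000, 0.0000, 1.0000)
after link 2: o_2 = (3.0000, 0.0000, 4.0000)
after link 3: o_3 = (3.0000, 1.0000, 4.0000)
after link 4: o_4 = (0.5858, -0.4142, 4.4142)
after link 5: o_5 = (-3.3284, -3.9497, 3.3284)
after link 6: o_6 = (-5.9497, -3.2426, 4.9497)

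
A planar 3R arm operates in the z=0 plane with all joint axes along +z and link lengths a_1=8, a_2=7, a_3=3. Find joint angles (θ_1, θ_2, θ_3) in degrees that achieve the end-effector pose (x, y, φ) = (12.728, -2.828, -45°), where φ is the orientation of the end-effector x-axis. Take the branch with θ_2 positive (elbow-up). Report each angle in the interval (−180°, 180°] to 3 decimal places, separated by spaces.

wrist centre = target − a_3·(cos φ, sin φ) = (10.6067, -0.7067)
cos θ_2 = (113.0010−8²−7²)/(2·8·7) = 0.0000; θ_2 = 89.9995° (elbow-up)
β = atan2(-0.7067,10.6067) = -3.8117°; ψ = atan2(7.0000,8.0001) = 41.1857°
θ_1 = β − ψ = -44.9974°
θ_3 = φ − θ_1 − θ_2 = -90.0020° (wrapped to (-180°,180°])

-44.997 89.999 -90.002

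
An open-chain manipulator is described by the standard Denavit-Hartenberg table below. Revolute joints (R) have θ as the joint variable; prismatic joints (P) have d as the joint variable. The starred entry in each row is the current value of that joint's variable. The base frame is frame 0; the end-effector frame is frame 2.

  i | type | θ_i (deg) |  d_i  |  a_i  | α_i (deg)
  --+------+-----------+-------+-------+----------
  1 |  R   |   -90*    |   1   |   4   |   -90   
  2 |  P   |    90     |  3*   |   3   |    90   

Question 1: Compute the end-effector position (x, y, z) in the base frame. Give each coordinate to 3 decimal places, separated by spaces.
after link 1: o_1 = (0.0000, -4.0000, 1.0000)
after link 2: o_2 = (3.0000, -4.0000, -2.0000)

3.000 -4.000 -2.000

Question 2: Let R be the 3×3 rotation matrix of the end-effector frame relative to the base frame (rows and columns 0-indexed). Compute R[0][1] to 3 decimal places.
End-effector y-axis (col 1 of R) = (1.0000,0.0000,0.0000)
R[0][1] = 1.0000

1.000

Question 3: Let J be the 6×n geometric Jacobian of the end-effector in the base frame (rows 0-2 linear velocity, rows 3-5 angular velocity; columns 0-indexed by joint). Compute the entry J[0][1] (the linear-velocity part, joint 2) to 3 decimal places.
1.000

prismatic axis z_1 = (1.0000,0.0000,0.0000)
J_v[:, 1] = z_1; J_ω[:, 1] = (0,0,0)
entry J[0][1] = 1.0000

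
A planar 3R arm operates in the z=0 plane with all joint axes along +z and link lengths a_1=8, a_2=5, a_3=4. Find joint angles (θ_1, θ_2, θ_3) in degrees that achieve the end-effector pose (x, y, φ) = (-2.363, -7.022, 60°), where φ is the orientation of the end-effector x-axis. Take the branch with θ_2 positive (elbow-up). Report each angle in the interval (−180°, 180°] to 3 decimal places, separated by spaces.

-135.004 60.005 134.999

wrist centre = target − a_3·(cos φ, sin φ) = (-4.3630, -10.4861)
cos θ_2 = (128.9941−8²−5²)/(2·8·5) = 0.4999; θ_2 = 60.0049° (elbow-up)
β = atan2(-10.4861,-4.3630) = -112.5910°; ψ = atan2(4.3303,10.4996) = 22.4126°
θ_1 = β − ψ = -135.0036°
θ_3 = φ − θ_1 − θ_2 = 134.9987° (wrapped to (-180°,180°])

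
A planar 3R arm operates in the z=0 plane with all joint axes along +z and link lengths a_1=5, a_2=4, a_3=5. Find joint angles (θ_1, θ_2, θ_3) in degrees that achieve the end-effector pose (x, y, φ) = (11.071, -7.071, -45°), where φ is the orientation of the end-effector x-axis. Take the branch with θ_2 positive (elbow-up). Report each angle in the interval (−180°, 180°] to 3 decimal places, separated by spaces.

wrist centre = target − a_3·(cos φ, sin φ) = (7.5355, -3.5355)
cos θ_2 = (69.2828−5²−4²)/(2·5·4) = 0.7071; θ_2 = 45.0030° (elbow-up)
β = atan2(-3.5355,7.5355) = -25.1349°; ψ = atan2(2.8286,7.8283) = 19.8662°
θ_1 = β − ψ = -45.0011°
θ_3 = φ − θ_1 − θ_2 = -45.0019° (wrapped to (-180°,180°])

-45.001 45.003 -45.002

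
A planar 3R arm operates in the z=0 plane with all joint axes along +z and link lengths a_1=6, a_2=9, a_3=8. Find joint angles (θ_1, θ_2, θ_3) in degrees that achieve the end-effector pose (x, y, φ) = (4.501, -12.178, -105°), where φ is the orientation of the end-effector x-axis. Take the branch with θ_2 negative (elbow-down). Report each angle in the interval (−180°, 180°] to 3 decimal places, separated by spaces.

wrist centre = target − a_3·(cos φ, sin φ) = (6.5716, -4.4506)
cos θ_2 = (62.9931−6²−9²)/(2·6·9) = -0.5001; θ_2 = -120.0042° (elbow-down)
β = atan2(-4.4506,6.5716) = -34.1079°; ψ = atan2(-7.7939,1.4994) = -79.1102°
θ_1 = β − ψ = 45.0024°
θ_3 = φ − θ_1 − θ_2 = -29.9981° (wrapped to (-180°,180°])

45.002 -120.004 -29.998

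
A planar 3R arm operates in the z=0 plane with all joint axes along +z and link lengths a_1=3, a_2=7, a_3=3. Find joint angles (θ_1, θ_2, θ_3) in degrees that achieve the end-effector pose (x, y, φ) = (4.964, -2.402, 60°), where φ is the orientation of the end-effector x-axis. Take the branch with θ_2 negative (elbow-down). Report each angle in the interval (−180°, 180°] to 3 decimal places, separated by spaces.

39.429 -120.000 140.571

wrist centre = target − a_3·(cos φ, sin φ) = (3.4640, -5.0001)
cos θ_2 = (37.0001−3²−7²)/(2·3·7) = -0.5000; θ_2 = -119.9999° (elbow-down)
β = atan2(-5.0001,3.4640) = -55.2862°; ψ = atan2(-6.0622,-0.5000) = -94.7149°
θ_1 = β − ψ = 39.4287°
θ_3 = φ − θ_1 − θ_2 = 140.5712° (wrapped to (-180°,180°])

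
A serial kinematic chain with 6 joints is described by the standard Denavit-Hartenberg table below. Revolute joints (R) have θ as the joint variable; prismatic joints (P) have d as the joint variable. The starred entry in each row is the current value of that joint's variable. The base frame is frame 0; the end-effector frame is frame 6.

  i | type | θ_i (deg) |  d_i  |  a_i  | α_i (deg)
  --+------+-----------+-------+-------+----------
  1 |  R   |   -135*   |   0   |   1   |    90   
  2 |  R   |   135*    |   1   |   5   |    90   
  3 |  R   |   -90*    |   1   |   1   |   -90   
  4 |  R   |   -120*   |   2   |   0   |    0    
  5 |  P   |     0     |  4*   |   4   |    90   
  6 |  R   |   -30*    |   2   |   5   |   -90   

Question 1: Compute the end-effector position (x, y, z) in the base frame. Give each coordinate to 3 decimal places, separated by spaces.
after link 1: o_1 = (-0.7071, -0.7071, 0.0000)
after link 2: o_2 = (1.0858, 2.5000, 3.5355)
after link 3: o_3 = (1.2929, 1.2929, 4.2426)
after link 4: o_4 = (2.2929, 2.2929, 5.6569)
after link 5: o_5 = (1.1466, 3.9751, 10.9348)
after link 6: o_6 = (-4.2340, 4.1057, 11.1115)

-4.234 4.106 11.112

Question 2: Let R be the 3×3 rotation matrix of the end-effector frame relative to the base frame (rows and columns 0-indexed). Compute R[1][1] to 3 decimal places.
End-effector y-axis (col 1 of R) = (0.3624,-0.8624,0.3536)
R[1][1] = -0.8624

-0.862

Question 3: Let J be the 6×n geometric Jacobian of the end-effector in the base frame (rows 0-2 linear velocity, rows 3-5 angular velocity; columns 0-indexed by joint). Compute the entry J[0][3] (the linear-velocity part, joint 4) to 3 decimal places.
1.445

axis z_3 = (0.5000,0.5000,0.7071); lever o_n−o_3 = (-5.5269,2.8128,6.8689)
cross product → J_v[:, 3] = (1.4455,-7.3426,4.1699)
J_ω[:, 3] = z_3
entry J[0][3] = 1.4455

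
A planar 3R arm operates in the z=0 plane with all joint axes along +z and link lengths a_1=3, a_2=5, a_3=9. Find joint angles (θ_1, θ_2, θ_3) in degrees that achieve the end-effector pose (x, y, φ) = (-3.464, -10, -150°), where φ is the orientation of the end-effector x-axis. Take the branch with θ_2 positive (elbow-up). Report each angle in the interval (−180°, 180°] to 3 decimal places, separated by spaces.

wrist centre = target − a_3·(cos φ, sin φ) = (4.3302, -5.5000)
cos θ_2 = (49.0009−3²−5²)/(2·3·5) = 0.5000; θ_2 = 59.9981° (elbow-up)
β = atan2(-5.5000,4.3302) = -51.7861°; ψ = atan2(4.3300,5.5001) = 38.2119°
θ_1 = β − ψ = -89.9981°
θ_3 = φ − θ_1 − θ_2 = -120.0000° (wrapped to (-180°,180°])

-89.998 59.998 -120.000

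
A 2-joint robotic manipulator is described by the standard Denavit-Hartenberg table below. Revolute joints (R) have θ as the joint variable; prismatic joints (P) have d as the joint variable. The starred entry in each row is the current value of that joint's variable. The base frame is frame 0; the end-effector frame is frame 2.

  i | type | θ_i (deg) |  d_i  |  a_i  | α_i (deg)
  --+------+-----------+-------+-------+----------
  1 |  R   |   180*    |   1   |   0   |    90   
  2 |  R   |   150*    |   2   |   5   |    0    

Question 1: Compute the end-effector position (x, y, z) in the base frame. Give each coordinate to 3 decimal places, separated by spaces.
after link 1: o_1 = (0.0000, 0.0000, 1.0000)
after link 2: o_2 = (4.3301, 2.0000, 3.5000)

4.330 2.000 3.500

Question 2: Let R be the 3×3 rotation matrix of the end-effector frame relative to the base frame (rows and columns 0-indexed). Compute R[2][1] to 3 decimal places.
-0.866

End-effector y-axis (col 1 of R) = (0.5000,-0.0000,-0.8660)
R[2][1] = -0.8660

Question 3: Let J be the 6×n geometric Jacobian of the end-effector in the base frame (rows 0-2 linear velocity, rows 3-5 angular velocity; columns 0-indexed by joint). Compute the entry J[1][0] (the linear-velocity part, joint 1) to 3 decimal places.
4.330

axis z_0 = ẑ; lever o_n−o_0 = (4.3301,2.0000,3.5000)
cross product → J_v[:, 0] = (-2.0000,4.3301,0.0000)
J_ω[:, 0] = z_0
entry J[1][0] = 4.3301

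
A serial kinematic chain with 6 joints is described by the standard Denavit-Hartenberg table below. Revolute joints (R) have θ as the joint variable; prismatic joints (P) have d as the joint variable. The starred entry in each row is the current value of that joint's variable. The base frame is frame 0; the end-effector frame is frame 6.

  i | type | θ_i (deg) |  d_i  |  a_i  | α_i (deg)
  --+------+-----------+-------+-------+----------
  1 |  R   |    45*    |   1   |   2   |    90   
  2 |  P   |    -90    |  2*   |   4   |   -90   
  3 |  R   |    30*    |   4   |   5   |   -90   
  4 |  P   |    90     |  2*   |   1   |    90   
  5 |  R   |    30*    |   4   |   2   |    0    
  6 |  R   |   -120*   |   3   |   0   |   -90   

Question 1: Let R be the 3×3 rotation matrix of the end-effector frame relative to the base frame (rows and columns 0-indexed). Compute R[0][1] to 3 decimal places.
0.354

End-effector y-axis (col 1 of R) = (0.3536,-0.3536,0.8660)
R[0][1] = 0.3536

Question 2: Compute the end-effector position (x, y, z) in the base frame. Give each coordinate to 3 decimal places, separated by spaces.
-2.355 6.976 -11.892

after link 1: o_1 = (1.4142, 1.4142, 1.0000)
after link 2: o_2 = (2.8284, -0.0000, -3.0000)
after link 3: o_3 = (3.8891, 4.5962, -7.3301)
after link 4: o_4 = (1.9572, 5.1138, -6.3301)
after link 5: o_5 = (-1.2941, 5.9157, -9.2942)
after link 6: o_6 = (-2.3548, 6.9763, -11.8923)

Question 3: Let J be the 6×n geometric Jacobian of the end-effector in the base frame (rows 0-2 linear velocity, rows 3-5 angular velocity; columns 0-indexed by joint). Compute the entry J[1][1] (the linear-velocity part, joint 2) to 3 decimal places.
-0.707

prismatic axis z_1 = (0.7071,-0.7071,0.0000)
J_v[:, 1] = z_1; J_ω[:, 1] = (0,0,0)
entry J[1][1] = -0.7071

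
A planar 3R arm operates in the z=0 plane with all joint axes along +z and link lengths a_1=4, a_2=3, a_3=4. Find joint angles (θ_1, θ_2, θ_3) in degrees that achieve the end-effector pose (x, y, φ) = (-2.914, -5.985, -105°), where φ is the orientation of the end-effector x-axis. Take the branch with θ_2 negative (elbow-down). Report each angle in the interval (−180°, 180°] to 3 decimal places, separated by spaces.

-83.058 -135.000 113.058

wrist centre = target − a_3·(cos φ, sin φ) = (-1.8787, -2.1213)
cos θ_2 = (8.0295−4²−3²)/(2·4·3) = -0.7071; θ_2 = -134.9998° (elbow-down)
β = atan2(-2.1213,-1.8787) = -131.5297°; ψ = atan2(-2.1213,1.8787) = -48.4713°
θ_1 = β − ψ = -83.0584°
θ_3 = φ − θ_1 − θ_2 = 113.0581° (wrapped to (-180°,180°])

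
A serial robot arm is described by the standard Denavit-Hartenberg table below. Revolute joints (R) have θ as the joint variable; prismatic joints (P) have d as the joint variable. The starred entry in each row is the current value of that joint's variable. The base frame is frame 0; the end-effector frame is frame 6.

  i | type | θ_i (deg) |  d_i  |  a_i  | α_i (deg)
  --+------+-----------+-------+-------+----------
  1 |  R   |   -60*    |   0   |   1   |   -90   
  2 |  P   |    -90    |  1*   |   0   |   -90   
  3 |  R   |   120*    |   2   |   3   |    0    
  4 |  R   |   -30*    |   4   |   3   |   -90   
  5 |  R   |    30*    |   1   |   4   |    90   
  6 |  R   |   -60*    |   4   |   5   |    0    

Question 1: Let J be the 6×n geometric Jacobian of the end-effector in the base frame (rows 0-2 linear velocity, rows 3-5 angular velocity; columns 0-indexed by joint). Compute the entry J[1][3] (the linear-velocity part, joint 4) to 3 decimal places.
-1.665

axis z_3 = (0.5000,-0.8660,-0.0000); lever o_n−o_3 = (-7.0981,-8.9641,3.3301)
cross product → J_v[:, 3] = (-2.8840,-1.6651,-10.6292)
J_ω[:, 3] = z_3
entry J[1][3] = -1.6651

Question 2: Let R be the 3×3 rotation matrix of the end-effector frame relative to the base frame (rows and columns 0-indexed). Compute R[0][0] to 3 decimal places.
End-effector x-axis (col 0 of R) = (-0.5000,-0.0000,0.8660)
R[0][0] = -0.5000

-0.500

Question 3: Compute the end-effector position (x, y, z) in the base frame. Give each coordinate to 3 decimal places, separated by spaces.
after link 1: o_1 = (0.5000, -0.8660, 0.0000)
after link 2: o_2 = (1.3660, -0.3660, 0.0000)
after link 3: o_3 = (0.1160, -3.3971, -1.5000)
after link 4: o_4 = (-0.4821, -8.3612, -1.5000)
after link 5: o_5 = (-4.4821, -8.3612, -2.5000)
after link 6: o_6 = (-6.9821, -12.3612, 1.8301)

-6.982 -12.361 1.830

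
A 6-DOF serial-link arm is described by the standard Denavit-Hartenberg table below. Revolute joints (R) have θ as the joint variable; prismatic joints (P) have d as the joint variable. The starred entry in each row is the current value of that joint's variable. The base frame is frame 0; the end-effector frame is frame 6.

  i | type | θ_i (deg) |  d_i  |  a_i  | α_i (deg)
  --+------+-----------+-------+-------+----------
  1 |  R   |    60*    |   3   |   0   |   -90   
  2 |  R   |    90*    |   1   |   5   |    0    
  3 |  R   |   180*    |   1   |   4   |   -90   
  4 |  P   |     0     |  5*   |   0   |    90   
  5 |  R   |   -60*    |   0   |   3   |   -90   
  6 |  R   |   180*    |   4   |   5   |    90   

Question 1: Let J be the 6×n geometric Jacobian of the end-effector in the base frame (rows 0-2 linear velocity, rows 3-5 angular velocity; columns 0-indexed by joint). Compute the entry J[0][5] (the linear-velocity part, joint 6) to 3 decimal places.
axis z_5 = (0.2500,0.4330,0.8660); lever o_n−o_5 = (3.1651,5.4821,0.9641)
cross product → J_v[:, 5] = (-4.3301,2.5000,-0.0000)
J_ω[:, 5] = z_5
entry J[0][5] = -4.3301

-4.330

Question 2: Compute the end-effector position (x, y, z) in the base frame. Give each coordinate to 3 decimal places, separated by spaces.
2.634 8.562 4.464

after link 1: o_1 = (0.0000, 0.0000, 3.0000)
after link 2: o_2 = (-0.8660, 0.5000, -2.0000)
after link 3: o_3 = (-1.7321, 1.0000, 2.0000)
after link 4: o_4 = (0.7679, 5.3301, 2.0000)
after link 5: o_5 = (-0.5311, 3.0801, 3.5000)
after link 6: o_6 = (2.6340, 8.5622, 4.4641)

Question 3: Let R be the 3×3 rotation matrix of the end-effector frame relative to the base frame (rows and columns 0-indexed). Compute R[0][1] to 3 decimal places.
End-effector y-axis (col 1 of R) = (0.2500,0.4330,0.8660)
R[0][1] = 0.2500

0.250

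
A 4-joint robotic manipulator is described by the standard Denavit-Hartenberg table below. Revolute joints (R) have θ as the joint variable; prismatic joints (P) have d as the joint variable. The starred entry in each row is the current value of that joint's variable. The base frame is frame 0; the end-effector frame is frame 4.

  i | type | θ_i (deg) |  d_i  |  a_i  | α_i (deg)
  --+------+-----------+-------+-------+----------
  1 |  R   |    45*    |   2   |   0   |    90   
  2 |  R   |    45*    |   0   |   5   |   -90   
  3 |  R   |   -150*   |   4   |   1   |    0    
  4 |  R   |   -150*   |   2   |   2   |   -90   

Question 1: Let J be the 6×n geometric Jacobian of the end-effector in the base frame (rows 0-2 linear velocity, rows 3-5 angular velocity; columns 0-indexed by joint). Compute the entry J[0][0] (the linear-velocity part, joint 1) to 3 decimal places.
-0.438

axis z_0 = ẑ; lever o_n−o_0 = (-1.3042,0.4382,9.8729)
cross product → J_v[:, 0] = (-0.4382,-1.3042,0.0000)
J_ω[:, 0] = z_0
entry J[0][0] = -0.4382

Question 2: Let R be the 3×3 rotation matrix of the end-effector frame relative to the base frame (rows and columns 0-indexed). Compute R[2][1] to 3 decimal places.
End-effector y-axis (col 1 of R) = (0.5000,0.5000,-0.7071)
R[2][1] = -0.7071

-0.707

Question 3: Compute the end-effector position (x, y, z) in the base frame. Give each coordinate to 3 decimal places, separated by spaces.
-1.304 0.438 9.873

after link 1: o_1 = (0.0000, 0.0000, 2.0000)
after link 2: o_2 = (2.5000, 2.5000, 5.5355)
after link 3: o_3 = (0.4205, -0.2866, 7.7516)
after link 4: o_4 = (-1.3042, 0.4382, 9.8729)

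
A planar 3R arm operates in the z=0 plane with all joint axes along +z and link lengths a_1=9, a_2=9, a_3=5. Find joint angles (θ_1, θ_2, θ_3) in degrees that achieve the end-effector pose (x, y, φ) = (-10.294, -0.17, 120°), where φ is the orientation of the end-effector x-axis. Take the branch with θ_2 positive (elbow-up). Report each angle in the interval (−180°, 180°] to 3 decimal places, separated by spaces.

150.001 120.001 -150.002

wrist centre = target − a_3·(cos φ, sin φ) = (-7.7940, -4.5001)
cos θ_2 = (80.9976−9²−9²)/(2·9·9) = -0.5000; θ_2 = 120.0010° (elbow-up)
β = atan2(-4.5001,-7.7940) = -149.9986°; ψ = atan2(7.7942,4.4999) = 60.0005°
θ_1 = β − ψ = -209.9991°
θ_3 = φ − θ_1 − θ_2 = -150.0019° (wrapped to (-180°,180°])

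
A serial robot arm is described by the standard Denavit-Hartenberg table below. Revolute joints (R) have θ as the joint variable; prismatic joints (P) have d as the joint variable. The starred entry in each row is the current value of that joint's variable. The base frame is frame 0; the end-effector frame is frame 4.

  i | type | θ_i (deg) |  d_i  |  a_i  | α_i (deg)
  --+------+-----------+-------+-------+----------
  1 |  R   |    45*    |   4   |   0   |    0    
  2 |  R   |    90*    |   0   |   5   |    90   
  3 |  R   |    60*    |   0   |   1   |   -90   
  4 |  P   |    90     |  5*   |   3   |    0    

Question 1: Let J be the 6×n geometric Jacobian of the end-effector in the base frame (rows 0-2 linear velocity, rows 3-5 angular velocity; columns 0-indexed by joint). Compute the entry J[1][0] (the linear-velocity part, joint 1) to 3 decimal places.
axis z_0 = ẑ; lever o_n−o_0 = (-2.9485,-1.2941,7.3660)
cross product → J_v[:, 0] = (1.2941,-2.9485,0.0000)
J_ω[:, 0] = z_0
entry J[1][0] = -2.9485

-2.949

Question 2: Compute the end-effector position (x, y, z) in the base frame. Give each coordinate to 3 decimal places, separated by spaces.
after link 1: o_1 = (0.0000, 0.0000, 4.0000)
after link 2: o_2 = (-3.5355, 3.5355, 4.0000)
after link 3: o_3 = (-3.8891, 3.8891, 4.8660)
after link 4: o_4 = (-2.9485, -1.2941, 7.3660)

-2.949 -1.294 7.366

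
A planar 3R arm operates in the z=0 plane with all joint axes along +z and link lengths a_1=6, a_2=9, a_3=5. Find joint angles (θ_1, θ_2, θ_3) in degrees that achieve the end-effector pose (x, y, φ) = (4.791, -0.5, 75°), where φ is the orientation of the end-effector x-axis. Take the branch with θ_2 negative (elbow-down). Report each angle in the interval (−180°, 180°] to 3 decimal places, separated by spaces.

wrist centre = target − a_3·(cos φ, sin φ) = (3.4969, -5.3296)
cos θ_2 = (40.6333−6²−9²)/(2·6·9) = -0.7071; θ_2 = -134.9994° (elbow-down)
β = atan2(-5.3296,3.4969) = -56.7301°; ψ = atan2(-6.3640,-0.3639) = -93.2726°
θ_1 = β − ψ = 36.5425°
θ_3 = φ − θ_1 − θ_2 = 173.4569° (wrapped to (-180°,180°])

36.542 -134.999 173.457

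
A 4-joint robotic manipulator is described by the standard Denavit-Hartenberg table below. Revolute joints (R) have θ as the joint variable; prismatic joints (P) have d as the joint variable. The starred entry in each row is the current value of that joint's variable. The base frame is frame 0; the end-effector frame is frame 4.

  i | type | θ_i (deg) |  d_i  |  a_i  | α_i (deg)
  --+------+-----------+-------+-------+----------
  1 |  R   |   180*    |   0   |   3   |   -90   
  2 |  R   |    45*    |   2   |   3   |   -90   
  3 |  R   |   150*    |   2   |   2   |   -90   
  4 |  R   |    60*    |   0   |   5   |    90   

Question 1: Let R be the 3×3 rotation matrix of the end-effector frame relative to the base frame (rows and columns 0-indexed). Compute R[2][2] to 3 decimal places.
0.177

End-effector z-axis (col 2 of R) = (0.8839,0.4330,0.1768)
R[2][2] = 0.1768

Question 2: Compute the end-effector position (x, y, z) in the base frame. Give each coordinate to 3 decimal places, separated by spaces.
-4.013 0.250 2.282

after link 1: o_1 = (-3.0000, 0.0000, 0.0000)
after link 2: o_2 = (-5.1213, -2.0000, -2.1213)
after link 3: o_3 = (-2.4824, -1.0000, -2.3108)
after link 4: o_4 = (-4.0133, 0.2500, 2.2820)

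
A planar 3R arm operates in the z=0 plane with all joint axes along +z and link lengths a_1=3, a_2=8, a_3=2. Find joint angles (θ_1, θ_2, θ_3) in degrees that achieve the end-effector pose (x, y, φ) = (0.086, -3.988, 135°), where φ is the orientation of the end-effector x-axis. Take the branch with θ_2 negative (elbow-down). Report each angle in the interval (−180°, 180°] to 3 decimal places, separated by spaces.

wrist centre = target − a_3·(cos φ, sin φ) = (1.5002, -5.4022)
cos θ_2 = (31.4346−3²−8²)/(2·3·8) = -0.8659; θ_2 = -149.9910° (elbow-down)
β = atan2(-5.4022,1.5002) = -74.4798°; ψ = atan2(-4.0011,-3.9276) = -134.4688°
θ_1 = β − ψ = 59.9889°
θ_3 = φ − θ_1 − θ_2 = -134.9979° (wrapped to (-180°,180°])

59.989 -149.991 -134.998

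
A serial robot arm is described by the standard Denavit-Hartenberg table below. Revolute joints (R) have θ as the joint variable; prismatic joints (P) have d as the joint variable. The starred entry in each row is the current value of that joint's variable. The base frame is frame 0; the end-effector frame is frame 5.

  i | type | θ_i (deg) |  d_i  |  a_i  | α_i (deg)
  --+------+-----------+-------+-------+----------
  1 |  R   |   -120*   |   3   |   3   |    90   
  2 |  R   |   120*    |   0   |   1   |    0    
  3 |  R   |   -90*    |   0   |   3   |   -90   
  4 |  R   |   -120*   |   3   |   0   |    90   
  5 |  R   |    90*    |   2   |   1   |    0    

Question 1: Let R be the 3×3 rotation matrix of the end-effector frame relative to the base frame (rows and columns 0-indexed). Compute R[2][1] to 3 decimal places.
0.250

End-effector y-axis (col 1 of R) = (0.5335,-0.8080,0.2500)
R[2][1] = 0.2500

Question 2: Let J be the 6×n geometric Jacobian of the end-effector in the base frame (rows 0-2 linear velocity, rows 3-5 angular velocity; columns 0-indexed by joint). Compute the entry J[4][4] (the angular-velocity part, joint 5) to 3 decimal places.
axis z_4 = (0.8080,0.3995,-0.4330); lever o_n−o_4 = (1.8660,1.2321,0.0000)
cross product → J_v[:, 4] = (0.5335,-0.8080,0.2500)
J_ω[:, 4] = z_4
entry J[4][4] = 0.3995

0.400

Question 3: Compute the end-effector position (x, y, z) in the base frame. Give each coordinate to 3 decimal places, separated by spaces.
0.067 -1.884 7.964

after link 1: o_1 = (-1.5000, -2.5981, 3.0000)
after link 2: o_2 = (-1.2500, -2.1651, 3.8660)
after link 3: o_3 = (-2.5490, -4.4151, 5.3660)
after link 4: o_4 = (-1.7990, -3.1160, 7.9641)
after link 5: o_5 = (0.0670, -1.8840, 7.9641)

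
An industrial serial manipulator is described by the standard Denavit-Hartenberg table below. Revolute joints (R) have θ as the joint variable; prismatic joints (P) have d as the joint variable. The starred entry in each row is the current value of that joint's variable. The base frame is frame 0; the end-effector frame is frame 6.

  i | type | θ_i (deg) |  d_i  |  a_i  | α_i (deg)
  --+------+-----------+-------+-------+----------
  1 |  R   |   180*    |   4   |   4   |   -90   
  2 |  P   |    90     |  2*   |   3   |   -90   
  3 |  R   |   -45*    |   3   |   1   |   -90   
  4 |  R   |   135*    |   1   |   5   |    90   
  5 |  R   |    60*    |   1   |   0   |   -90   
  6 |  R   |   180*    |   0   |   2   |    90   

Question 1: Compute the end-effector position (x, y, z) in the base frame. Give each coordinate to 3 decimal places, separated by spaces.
after link 1: o_1 = (-4.0000, 0.0000, 4.0000)
after link 2: o_2 = (-4.0000, -2.0000, 1.0000)
after link 3: o_3 = (-1.0000, -2.7071, 0.2929)
after link 4: o_4 = (-4.5355, 0.5000, 2.0858)
after link 5: o_5 = (-5.2426, 0.0000, 1.5858)
after link 6: o_6 = (-4.5355, -1.7247, 2.3105)

-4.536 -1.725 2.311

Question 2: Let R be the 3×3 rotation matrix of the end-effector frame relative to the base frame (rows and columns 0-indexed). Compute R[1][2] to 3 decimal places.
0.500

End-effector z-axis (col 2 of R) = (0.7071,0.5000,0.5000)
R[1][2] = 0.5000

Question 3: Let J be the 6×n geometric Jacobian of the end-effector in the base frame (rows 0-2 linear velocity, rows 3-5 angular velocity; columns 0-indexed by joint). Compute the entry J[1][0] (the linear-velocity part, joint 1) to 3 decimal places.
axis z_0 = ẑ; lever o_n−o_0 = (-4.5355,-1.7247,2.3105)
cross product → J_v[:, 0] = (1.7247,-4.5355,0.0000)
J_ω[:, 0] = z_0
entry J[1][0] = -4.5355

-4.536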